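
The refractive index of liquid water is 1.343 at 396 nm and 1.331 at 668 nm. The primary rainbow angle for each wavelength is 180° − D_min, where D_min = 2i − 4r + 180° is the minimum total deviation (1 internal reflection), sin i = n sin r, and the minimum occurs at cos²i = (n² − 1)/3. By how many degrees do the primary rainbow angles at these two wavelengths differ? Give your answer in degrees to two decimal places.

At 396 nm (n = 1.343): cos²i = 0.26788 → i = 58.830°, r = 39.577°, D_min = 139.354°, rainbow angle = 40.646°.
At 668 nm (n = 1.331): cos²i = 0.25719 → i = 59.527°, r = 40.356°, D_min = 137.630°, rainbow angle = 42.370°.
Angular width = |40.646° − 42.370°| = 1.724°.

1.72°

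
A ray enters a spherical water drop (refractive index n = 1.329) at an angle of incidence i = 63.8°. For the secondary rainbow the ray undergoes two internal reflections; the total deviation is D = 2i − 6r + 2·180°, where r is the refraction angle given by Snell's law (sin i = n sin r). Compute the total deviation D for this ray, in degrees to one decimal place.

232.8°

sin r = sin 63.8° / 1.329 = 0.8973/1.329 = 0.6751; r = 42.46°.
D = 2·63.8° − 6·42.46° + 2·180° = 127.60° − 254.79° + 360° = 232.81°.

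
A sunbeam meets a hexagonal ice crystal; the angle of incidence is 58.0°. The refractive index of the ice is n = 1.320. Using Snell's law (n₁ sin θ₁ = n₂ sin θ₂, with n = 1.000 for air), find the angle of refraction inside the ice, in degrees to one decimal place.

40.0°

Snell: sin θ_r = sin θ_i / n = sin 58.0° / 1.320 = 0.8480 / 1.320 = 0.6425.
θ_r = arcsin(0.6425) = 39.98°.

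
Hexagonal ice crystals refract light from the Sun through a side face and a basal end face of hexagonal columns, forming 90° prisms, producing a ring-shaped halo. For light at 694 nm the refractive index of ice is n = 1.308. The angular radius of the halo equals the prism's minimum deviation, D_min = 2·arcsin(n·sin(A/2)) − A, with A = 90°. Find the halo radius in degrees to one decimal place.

45.3°

n·sin(A/2) = 1.308 × sin 45° = 1.308 × 0.7071 = 0.9249.
D_min = 2·arcsin(0.9249) − 90° = 2 × 67.653° − 90° = 45.305°.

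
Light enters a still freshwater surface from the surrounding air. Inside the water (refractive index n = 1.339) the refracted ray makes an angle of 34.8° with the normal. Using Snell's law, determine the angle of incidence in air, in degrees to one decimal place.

Snell: sin θ_i = n · sin θ_r = 1.339 × sin 34.8° = 1.339 × 0.5707 = 0.7642.
θ_i = arcsin(0.7642) = 49.83°.

49.8°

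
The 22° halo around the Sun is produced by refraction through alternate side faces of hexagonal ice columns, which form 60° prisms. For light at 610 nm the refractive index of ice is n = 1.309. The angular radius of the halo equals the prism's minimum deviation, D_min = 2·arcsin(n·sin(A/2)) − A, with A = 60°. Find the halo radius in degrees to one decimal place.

n·sin(A/2) = 1.309 × sin 30° = 1.309 × 0.5000 = 0.6545.
D_min = 2·arcsin(0.6545) − 60° = 2 × 40.882° − 60° = 21.763°.

21.8°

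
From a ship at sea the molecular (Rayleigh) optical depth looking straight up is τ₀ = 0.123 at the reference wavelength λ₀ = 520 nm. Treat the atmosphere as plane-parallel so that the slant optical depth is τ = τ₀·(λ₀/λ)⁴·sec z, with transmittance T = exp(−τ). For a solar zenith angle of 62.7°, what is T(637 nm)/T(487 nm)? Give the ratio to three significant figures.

1.26

Airmass: sec 62.7° = 2.1803.
τ(637 nm) = 0.123 × (520/637)⁴ × 2.1803 = 0.123 × 0.4441 × 2.1803 = 0.1191.
τ(487 nm) = 0.123 × (520/487)⁴ × 2.1803 = 0.123 × 1.2999 × 2.1803 = 0.3486.
T(637)/T(487) = exp(τ_B − τ_A) = exp(0.2295) = 1.2580.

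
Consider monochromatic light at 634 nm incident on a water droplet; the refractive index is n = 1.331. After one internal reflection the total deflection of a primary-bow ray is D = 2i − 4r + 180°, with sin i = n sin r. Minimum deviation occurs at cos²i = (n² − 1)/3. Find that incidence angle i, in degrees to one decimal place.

cos²i = (1.331² − 1)/3 = (1.77156 − 1)/3 = 0.25719.
cos i = 0.50714, so i = 59.527°.

59.5°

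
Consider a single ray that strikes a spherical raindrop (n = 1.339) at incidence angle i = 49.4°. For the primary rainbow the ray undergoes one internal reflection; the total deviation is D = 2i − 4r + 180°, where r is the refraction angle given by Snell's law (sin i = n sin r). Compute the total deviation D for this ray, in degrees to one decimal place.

140.6°

sin r = sin 49.4° / 1.339 = 0.7593/1.339 = 0.5670; r = 34.54°.
D = 2·49.4° − 4·34.54° + 180° = 98.80° − 138.18° + 180° = 140.62°.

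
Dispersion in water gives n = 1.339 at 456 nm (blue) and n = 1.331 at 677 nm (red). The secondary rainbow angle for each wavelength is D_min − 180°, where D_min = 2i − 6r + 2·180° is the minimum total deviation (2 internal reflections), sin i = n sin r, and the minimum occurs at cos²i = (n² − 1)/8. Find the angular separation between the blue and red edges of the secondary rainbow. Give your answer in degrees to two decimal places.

At 456 nm (n = 1.339): cos²i = 0.09912 → i = 71.650°, r = 45.141°, D_min = 232.451°, rainbow angle = 52.451°.
At 677 nm (n = 1.331): cos²i = 0.09645 → i = 71.907°, r = 45.575°, D_min = 230.365°, rainbow angle = 50.365°.
Angular width = |52.451° − 50.365°| = 2.086°.

2.09°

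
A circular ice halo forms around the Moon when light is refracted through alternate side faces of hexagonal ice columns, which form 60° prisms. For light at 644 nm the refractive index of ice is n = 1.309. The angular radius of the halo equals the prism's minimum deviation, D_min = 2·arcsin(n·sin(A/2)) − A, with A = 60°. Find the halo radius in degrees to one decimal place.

21.8°

n·sin(A/2) = 1.309 × sin 30° = 1.309 × 0.5000 = 0.6545.
D_min = 2·arcsin(0.6545) − 60° = 2 × 40.882° − 60° = 21.763°.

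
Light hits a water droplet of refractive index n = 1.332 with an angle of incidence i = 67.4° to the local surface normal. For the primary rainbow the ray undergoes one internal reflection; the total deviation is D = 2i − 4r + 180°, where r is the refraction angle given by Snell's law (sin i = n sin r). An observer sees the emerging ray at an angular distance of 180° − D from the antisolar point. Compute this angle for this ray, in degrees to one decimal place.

40.7°

sin r = sin 67.4° / 1.332 = 0.9232/1.332 = 0.6931; r = 43.88°.
D = 2·67.4° − 4·43.88° + 180° = 134.80° − 175.50° + 180° = 139.30°.
Angle from antisolar point = 180° − D = 40.70°.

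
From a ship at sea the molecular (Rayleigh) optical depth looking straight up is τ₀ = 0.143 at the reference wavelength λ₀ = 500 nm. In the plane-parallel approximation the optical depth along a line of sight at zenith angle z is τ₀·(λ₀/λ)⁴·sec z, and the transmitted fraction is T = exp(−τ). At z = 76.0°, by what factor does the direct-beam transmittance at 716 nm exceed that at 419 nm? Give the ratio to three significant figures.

2.88

Airmass: sec 76.0° = 4.1336.
τ(716 nm) = 0.143 × (500/716)⁴ × 4.1336 = 0.143 × 0.2378 × 4.1336 = 0.1406.
τ(419 nm) = 0.143 × (500/419)⁴ × 4.1336 = 0.143 × 2.0278 × 4.1336 = 1.1986.
T(716)/T(419) = exp(τ_B − τ_A) = exp(1.0581) = 2.8808.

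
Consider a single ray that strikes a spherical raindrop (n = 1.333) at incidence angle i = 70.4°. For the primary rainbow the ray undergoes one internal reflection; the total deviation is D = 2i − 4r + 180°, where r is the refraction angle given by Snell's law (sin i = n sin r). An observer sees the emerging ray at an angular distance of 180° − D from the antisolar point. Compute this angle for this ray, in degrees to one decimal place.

sin r = sin 70.4° / 1.333 = 0.9421/1.333 = 0.7067; r = 44.97°.
D = 2·70.4° − 4·44.97° + 180° = 140.80° − 179.87° + 180° = 140.93°.
Angle from antisolar point = 180° − D = 39.07°.

39.1°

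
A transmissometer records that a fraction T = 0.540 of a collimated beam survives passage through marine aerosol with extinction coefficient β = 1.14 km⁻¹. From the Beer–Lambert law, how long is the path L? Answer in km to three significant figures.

Beer–Lambert: T = exp(−βL) ⇒ L = −ln(T)/β = −ln(0.540)/1.14 = 0.6162/1.14 = 0.5405 km.

0.541 km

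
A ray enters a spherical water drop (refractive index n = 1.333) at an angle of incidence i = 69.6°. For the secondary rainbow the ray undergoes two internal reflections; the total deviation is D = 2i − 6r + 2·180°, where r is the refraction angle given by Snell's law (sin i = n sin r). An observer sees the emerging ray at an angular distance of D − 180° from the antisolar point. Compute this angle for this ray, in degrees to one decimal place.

51.1°

sin r = sin 69.6° / 1.333 = 0.9373/1.333 = 0.7031; r = 44.68°.
D = 2·69.6° − 6·44.68° + 2·180° = 139.20° − 268.08° + 360° = 231.12°.
Angle from antisolar point = D − 180° = 51.12°.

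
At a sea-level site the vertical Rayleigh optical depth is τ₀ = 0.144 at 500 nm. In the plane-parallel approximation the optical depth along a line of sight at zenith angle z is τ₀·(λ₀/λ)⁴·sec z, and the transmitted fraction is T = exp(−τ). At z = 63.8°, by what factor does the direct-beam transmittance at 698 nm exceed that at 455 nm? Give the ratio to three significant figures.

1.48

Airmass: sec 63.8° = 2.2650.
τ(698 nm) = 0.144 × (500/698)⁴ × 2.2650 = 0.144 × 0.2633 × 2.2650 = 0.0859.
τ(455 nm) = 0.144 × (500/455)⁴ × 2.2650 = 0.144 × 1.4583 × 2.2650 = 0.4756.
T(698)/T(455) = exp(τ_B − τ_A) = exp(0.3897) = 1.4766.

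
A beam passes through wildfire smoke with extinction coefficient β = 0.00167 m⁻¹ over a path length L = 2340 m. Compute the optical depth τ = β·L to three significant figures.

τ = β·L = 0.00167 × 2340 = 3.9078.

3.91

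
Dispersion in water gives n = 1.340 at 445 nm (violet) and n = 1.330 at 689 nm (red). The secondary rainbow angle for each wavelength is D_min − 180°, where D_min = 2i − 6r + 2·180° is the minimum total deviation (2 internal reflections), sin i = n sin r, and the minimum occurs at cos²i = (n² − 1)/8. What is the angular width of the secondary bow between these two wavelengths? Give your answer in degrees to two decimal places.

At 445 nm (n = 1.340): cos²i = 0.09945 → i = 71.618°, r = 45.088°, D_min = 232.709°, rainbow angle = 52.709°.
At 689 nm (n = 1.330): cos²i = 0.09611 → i = 71.940°, r = 45.630°, D_min = 230.101°, rainbow angle = 50.101°.
Angular width = |52.709° − 50.101°| = 2.608°.

2.61°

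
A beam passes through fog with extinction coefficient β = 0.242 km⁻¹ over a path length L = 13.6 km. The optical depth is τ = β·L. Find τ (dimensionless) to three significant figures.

τ = β·L = 0.242 × 13.6 = 3.2912.

3.29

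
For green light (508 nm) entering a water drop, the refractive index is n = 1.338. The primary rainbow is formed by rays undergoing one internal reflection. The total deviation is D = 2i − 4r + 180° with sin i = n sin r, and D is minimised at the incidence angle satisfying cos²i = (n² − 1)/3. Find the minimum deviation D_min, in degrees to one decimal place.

cos²i = (1.79024 − 1)/3 = 0.26341; i = arccos(0.51324) = 59.120°.
sin r = sin 59.120°/1.338 = 0.64144; r = 39.899°.
D_min = 2·59.120° − 4·39.899° + 180° = 138.643°.

138.6°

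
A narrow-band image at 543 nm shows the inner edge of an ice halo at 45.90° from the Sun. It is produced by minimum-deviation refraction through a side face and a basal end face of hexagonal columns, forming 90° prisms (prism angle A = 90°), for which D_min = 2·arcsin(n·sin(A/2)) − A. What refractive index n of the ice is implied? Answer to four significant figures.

Rearranging: n = sin((D_min + A)/2) / sin(A/2).
(D_min + A)/2 = (45.90° + 90°)/2 = 67.950°.
n = sin 67.950° / sin 45° = 0.9269 / 0.7071 = 1.3108.

1.311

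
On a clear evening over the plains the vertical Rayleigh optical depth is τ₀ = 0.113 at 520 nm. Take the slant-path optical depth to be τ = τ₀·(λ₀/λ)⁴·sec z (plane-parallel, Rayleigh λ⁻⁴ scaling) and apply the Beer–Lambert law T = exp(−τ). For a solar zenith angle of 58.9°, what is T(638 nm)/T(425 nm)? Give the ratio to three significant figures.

Airmass: sec 58.9° = 1.9360.
τ(638 nm) = 0.113 × (520/638)⁴ × 1.9360 = 0.113 × 0.4413 × 1.9360 = 0.0965.
τ(425 nm) = 0.113 × (520/425)⁴ × 1.9360 = 0.113 × 2.2411 × 1.9360 = 0.4903.
T(638)/T(425) = exp(τ_B − τ_A) = exp(0.3937) = 1.4825.

1.48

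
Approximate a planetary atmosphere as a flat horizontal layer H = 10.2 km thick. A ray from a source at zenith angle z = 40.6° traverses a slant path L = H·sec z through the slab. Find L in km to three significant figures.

sec z = 1/cos 40.6° = 1.3171.
L = 10.2 × 1.3171 = 13.434 km.

13.4 km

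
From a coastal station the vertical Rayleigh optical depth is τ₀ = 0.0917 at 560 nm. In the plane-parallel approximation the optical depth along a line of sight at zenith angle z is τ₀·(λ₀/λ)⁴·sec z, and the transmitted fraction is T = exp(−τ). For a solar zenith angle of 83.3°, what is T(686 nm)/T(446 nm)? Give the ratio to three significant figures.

Airmass: sec 83.3° = 8.5711.
τ(686 nm) = 0.0917 × (560/686)⁴ × 8.5711 = 0.0917 × 0.4441 × 8.5711 = 0.3490.
τ(446 nm) = 0.0917 × (560/446)⁴ × 8.5711 = 0.0917 × 2.4855 × 8.5711 = 1.9535.
T(686)/T(446) = exp(τ_B − τ_A) = exp(1.6045) = 4.9754.

4.98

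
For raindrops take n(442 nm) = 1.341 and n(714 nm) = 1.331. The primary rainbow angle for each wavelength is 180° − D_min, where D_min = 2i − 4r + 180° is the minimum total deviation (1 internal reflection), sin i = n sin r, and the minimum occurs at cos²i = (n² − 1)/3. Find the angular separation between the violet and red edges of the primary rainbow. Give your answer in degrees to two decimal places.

At 442 nm (n = 1.341): cos²i = 0.26609 → i = 58.946°, r = 39.705°, D_min = 139.071°, rainbow angle = 40.929°.
At 714 nm (n = 1.331): cos²i = 0.25719 → i = 59.527°, r = 40.356°, D_min = 137.630°, rainbow angle = 42.370°.
Angular width = |40.929° − 42.370°| = 1.441°.

1.44°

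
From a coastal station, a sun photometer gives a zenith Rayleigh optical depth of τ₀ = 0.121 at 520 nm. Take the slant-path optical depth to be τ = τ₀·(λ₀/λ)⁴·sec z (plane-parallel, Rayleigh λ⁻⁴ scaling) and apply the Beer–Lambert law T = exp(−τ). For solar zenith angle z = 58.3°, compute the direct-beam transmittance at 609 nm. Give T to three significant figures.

sec 58.3° = 1.9031.
τ = 0.121 × (520/609)⁴ × 1.9031 = 0.121 × 0.5316 × 1.9031 = 0.1224.
T = exp(−0.1224) = 0.8848.

0.885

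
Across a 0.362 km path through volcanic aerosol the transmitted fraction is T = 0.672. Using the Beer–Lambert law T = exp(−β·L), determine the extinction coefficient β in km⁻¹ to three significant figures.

Beer–Lambert: T = exp(−βL) ⇒ β = −ln(T)/L = −ln(0.672)/0.362 = 0.3975/0.362 = 1.098 km⁻¹.

1.10 km⁻¹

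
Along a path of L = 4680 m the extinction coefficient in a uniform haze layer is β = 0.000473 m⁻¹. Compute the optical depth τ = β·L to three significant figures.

τ = β·L = 0.000473 × 4680 = 2.2136.

2.21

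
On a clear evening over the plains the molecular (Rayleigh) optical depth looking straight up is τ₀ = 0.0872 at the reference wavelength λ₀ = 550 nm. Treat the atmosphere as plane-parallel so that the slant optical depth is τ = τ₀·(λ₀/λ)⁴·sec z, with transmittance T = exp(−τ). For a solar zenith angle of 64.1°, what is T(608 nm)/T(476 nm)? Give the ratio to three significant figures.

Airmass: sec 64.1° = 2.2894.
τ(608 nm) = 0.0872 × (550/608)⁴ × 2.2894 = 0.0872 × 0.6696 × 2.2894 = 0.1337.
τ(476 nm) = 0.0872 × (550/476)⁴ × 2.2894 = 0.0872 × 1.7825 × 2.2894 = 0.3558.
T(608)/T(476) = exp(τ_B − τ_A) = exp(0.2222) = 1.2488.

1.25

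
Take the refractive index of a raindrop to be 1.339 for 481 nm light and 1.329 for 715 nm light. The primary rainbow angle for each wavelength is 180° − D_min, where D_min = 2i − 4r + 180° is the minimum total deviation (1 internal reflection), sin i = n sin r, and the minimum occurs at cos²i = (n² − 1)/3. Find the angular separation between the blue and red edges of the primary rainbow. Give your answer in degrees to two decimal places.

At 481 nm (n = 1.339): cos²i = 0.26431 → i = 59.062°, r = 39.834°, D_min = 138.786°, rainbow angle = 41.214°.
At 715 nm (n = 1.329): cos²i = 0.25541 → i = 59.643°, r = 40.487°, D_min = 137.337°, rainbow angle = 42.663°.
Angular width = |41.214° − 42.663°| = 1.450°.

1.45°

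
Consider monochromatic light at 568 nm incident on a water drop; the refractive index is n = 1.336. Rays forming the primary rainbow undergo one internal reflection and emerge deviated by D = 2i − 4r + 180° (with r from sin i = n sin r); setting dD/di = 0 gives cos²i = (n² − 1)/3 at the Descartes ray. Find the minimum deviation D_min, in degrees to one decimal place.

cos²i = (1.78490 − 1)/3 = 0.26163; i = arccos(0.51150) = 59.236°.
sin r = sin 59.236°/1.336 = 0.64318; r = 40.029°.
D_min = 2·59.236° − 4·40.029° + 180° = 138.356°.

138.4°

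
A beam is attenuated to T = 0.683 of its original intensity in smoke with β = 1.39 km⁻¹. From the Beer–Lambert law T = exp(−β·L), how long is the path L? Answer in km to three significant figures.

0.274 km

Beer–Lambert: T = exp(−βL) ⇒ L = −ln(T)/β = −ln(0.683)/1.39 = 0.3813/1.39 = 0.2743 km.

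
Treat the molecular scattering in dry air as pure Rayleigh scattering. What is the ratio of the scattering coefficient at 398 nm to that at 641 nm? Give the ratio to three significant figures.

Rayleigh scattering ∝ λ⁻⁴, so the ratio of coefficients is the inverse fourth power of the wavelength ratio.
σ(398)/σ(641) = (641/398)⁴ = (1.6106)⁴ = 6.728.

6.73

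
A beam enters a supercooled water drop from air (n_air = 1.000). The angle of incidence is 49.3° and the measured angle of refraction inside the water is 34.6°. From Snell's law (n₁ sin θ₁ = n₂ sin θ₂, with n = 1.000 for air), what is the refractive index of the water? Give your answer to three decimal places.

n = sin θ_i / sin θ_r = sin 49.3° / sin 34.6° = 0.7581 / 0.5678 = 1.3351.

1.335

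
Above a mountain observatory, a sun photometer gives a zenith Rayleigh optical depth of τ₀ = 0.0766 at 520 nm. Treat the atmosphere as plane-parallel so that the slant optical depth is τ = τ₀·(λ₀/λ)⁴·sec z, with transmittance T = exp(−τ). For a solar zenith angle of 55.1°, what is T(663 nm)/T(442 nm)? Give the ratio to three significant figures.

Airmass: sec 55.1° = 1.7478.
τ(663 nm) = 0.0766 × (520/663)⁴ × 1.7478 = 0.0766 × 0.3784 × 1.7478 = 0.0507.
τ(442 nm) = 0.0766 × (520/442)⁴ × 1.7478 = 0.0766 × 1.9157 × 1.7478 = 0.2565.
T(663)/T(442) = exp(τ_B − τ_A) = exp(0.2058) = 1.2285.

1.23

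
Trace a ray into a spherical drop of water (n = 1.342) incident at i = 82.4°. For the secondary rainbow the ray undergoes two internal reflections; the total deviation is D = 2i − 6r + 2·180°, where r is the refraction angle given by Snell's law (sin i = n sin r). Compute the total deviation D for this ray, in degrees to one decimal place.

sin r = sin 82.4° / 1.342 = 0.9912/1.342 = 0.7386; r = 47.61°.
D = 2·82.4° − 6·47.61° + 2·180° = 164.80° − 285.68° + 360° = 239.12°.

239.1°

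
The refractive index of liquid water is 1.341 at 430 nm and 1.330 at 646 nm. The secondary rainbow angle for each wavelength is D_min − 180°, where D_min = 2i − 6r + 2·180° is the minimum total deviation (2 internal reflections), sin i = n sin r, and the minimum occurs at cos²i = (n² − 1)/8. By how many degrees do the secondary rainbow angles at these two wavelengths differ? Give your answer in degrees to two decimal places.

2.86°

At 430 nm (n = 1.341): cos²i = 0.09979 → i = 71.586°, r = 45.034°, D_min = 232.966°, rainbow angle = 52.966°.
At 646 nm (n = 1.330): cos²i = 0.09611 → i = 71.940°, r = 45.630°, D_min = 230.101°, rainbow angle = 50.101°.
Angular width = |52.966° − 50.101°| = 2.865°.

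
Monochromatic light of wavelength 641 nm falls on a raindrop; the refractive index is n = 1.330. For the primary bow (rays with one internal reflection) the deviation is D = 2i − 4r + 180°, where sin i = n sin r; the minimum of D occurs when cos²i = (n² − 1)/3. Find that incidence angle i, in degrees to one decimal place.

cos²i = (1.330² − 1)/3 = (1.76890 − 1)/3 = 0.25630.
cos i = 0.50626, so i = 59.585°.

59.6°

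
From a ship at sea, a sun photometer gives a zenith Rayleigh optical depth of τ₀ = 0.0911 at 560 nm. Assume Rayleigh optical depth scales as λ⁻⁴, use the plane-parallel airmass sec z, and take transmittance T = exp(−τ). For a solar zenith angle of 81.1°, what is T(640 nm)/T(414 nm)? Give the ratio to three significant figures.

Airmass: sec 81.1° = 6.4637.
τ(640 nm) = 0.0911 × (560/640)⁴ × 6.4637 = 0.0911 × 0.5862 × 6.4637 = 0.3452.
τ(414 nm) = 0.0911 × (560/414)⁴ × 6.4637 = 0.0911 × 3.3477 × 6.4637 = 1.9713.
T(640)/T(414) = exp(τ_B − τ_A) = exp(1.6261) = 5.0841.

5.08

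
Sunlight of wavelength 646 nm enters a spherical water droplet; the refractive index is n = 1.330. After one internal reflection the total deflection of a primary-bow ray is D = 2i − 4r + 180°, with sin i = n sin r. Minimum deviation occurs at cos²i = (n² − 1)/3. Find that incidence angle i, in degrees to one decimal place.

59.6°

cos²i = (1.330² − 1)/3 = (1.76890 − 1)/3 = 0.25630.
cos i = 0.50626, so i = 59.585°.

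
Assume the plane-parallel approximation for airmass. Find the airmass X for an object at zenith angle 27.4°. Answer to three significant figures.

1.13

X = sec z = 1/cos 27.4° = 1/0.8878 = 1.1264.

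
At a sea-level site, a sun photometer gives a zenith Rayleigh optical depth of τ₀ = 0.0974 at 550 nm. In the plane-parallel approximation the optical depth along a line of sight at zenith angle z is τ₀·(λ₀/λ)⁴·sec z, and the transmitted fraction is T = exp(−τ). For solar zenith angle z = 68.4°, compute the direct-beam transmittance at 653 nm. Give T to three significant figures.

0.875

sec 68.4° = 2.7165.
τ = 0.0974 × (550/653)⁴ × 2.7165 = 0.0974 × 0.5033 × 2.7165 = 0.1332.
T = exp(−0.1332) = 0.8753.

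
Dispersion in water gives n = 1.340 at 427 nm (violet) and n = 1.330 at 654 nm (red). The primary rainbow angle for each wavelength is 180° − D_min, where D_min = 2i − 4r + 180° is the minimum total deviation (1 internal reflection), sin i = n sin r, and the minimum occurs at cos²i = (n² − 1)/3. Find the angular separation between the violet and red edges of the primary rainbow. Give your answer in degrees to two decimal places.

At 427 nm (n = 1.340): cos²i = 0.26520 → i = 59.004°, r = 39.770°, D_min = 138.929°, rainbow angle = 41.071°.
At 654 nm (n = 1.330): cos²i = 0.25630 → i = 59.585°, r = 40.422°, D_min = 137.484°, rainbow angle = 42.516°.
Angular width = |41.071° − 42.516°| = 1.445°.

1.45°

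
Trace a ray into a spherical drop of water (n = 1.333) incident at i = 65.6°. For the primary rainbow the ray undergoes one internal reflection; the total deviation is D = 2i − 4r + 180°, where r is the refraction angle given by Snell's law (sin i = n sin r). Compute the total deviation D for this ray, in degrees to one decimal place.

sin r = sin 65.6° / 1.333 = 0.9107/1.333 = 0.6832; r = 43.09°.
D = 2·65.6° − 4·43.09° + 180° = 131.20° − 172.37° + 180° = 138.83°.

138.8°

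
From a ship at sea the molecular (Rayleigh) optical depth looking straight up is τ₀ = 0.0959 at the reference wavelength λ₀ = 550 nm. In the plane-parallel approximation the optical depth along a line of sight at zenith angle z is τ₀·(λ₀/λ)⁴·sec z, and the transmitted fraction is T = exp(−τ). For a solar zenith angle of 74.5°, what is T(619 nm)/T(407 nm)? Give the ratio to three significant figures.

Airmass: sec 74.5° = 3.7420.
τ(619 nm) = 0.0959 × (550/619)⁴ × 3.7420 = 0.0959 × 0.6233 × 3.7420 = 0.2237.
τ(407 nm) = 0.0959 × (550/407)⁴ × 3.7420 = 0.0959 × 3.3348 × 3.7420 = 1.1967.
T(619)/T(407) = exp(τ_B − τ_A) = exp(0.9731) = 2.6460.

2.65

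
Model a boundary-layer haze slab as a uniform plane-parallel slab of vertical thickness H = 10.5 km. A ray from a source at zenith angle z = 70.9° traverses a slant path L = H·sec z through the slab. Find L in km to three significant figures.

32.1 km

sec z = 1/cos 70.9° = 3.0561.
L = 10.5 × 3.0561 = 32.089 km.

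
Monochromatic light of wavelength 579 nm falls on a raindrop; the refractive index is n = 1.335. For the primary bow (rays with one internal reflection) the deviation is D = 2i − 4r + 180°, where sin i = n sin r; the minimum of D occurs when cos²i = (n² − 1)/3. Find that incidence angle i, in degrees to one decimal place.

59.3°

cos²i = (1.335² − 1)/3 = (1.78222 − 1)/3 = 0.26074.
cos i = 0.51063, so i = 59.294°.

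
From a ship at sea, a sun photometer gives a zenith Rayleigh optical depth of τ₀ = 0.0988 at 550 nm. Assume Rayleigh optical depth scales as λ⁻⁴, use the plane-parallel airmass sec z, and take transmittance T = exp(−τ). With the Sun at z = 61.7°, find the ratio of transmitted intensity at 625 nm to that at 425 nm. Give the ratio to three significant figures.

1.58

Airmass: sec 61.7° = 2.1093.
τ(625 nm) = 0.0988 × (550/625)⁴ × 2.1093 = 0.0988 × 0.5997 × 2.1093 = 0.1250.
τ(425 nm) = 0.0988 × (550/425)⁴ × 2.1093 = 0.0988 × 2.8048 × 2.1093 = 0.5845.
T(625)/T(425) = exp(τ_B − τ_A) = exp(0.4595) = 1.5833.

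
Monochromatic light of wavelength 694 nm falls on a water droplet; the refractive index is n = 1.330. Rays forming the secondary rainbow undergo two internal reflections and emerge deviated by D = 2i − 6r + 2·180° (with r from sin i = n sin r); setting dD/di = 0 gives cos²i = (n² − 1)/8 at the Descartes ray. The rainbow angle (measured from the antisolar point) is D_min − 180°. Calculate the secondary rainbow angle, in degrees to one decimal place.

50.1°

cos²i = (1.76890 − 1)/8 = 0.09611; i = arccos(0.31002) = 71.940°.
sin r = sin 71.940°/1.330 = 0.71483; r = 45.630°.
D_min = 2·71.940° − 6·45.630° + 360° = 230.101°.
Rainbow angle = D_min − 180° = 50.101°.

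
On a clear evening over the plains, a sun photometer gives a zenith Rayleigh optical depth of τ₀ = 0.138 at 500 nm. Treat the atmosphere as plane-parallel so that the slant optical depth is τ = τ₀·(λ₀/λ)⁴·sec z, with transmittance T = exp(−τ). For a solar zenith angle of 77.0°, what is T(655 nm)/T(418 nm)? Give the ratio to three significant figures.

2.85

Airmass: sec 77.0° = 4.4454.
τ(655 nm) = 0.138 × (500/655)⁴ × 4.4454 = 0.138 × 0.3396 × 4.4454 = 0.2083.
τ(418 nm) = 0.138 × (500/418)⁴ × 4.4454 = 0.138 × 2.0473 × 4.4454 = 1.2559.
T(655)/T(418) = exp(τ_B − τ_A) = exp(1.0476) = 2.8509.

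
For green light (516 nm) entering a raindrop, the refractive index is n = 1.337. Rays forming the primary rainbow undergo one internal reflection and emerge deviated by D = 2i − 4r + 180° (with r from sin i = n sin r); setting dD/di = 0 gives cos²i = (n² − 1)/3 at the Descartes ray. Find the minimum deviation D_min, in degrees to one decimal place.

cos²i = (1.78757 − 1)/3 = 0.26252; i = arccos(0.51237) = 59.178°.
sin r = sin 59.178°/1.337 = 0.64231; r = 39.964°.
D_min = 2·59.178° − 4·39.964° + 180° = 138.500°.

138.5°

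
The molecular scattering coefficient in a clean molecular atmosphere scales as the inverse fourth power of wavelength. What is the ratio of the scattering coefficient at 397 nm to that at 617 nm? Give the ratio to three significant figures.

5.83

Rayleigh scattering ∝ λ⁻⁴, so the ratio of coefficients is the inverse fourth power of the wavelength ratio.
σ(397)/σ(617) = (617/397)⁴ = (1.5542)⁴ = 5.834.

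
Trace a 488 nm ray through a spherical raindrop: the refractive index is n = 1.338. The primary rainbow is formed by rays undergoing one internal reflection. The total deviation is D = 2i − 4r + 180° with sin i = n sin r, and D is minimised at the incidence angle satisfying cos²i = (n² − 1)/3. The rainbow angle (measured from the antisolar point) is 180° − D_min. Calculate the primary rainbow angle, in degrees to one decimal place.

cos²i = (1.79024 − 1)/3 = 0.26341; i = arccos(0.51324) = 59.120°.
sin r = sin 59.120°/1.338 = 0.64144; r = 39.899°.
D_min = 2·59.120° − 4·39.899° + 180° = 138.643°.
Rainbow angle = 180° − D_min = 41.357°.

41.4°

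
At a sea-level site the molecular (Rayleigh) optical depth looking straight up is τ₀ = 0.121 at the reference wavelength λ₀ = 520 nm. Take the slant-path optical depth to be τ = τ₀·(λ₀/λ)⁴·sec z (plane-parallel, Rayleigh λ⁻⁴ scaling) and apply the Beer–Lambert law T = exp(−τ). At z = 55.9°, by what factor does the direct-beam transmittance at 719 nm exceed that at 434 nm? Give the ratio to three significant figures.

Airmass: sec 55.9° = 1.7837.
τ(719 nm) = 0.121 × (520/719)⁴ × 1.7837 = 0.121 × 0.2736 × 1.7837 = 0.0590.
τ(434 nm) = 0.121 × (520/434)⁴ × 1.7837 = 0.121 × 2.0609 × 1.7837 = 0.4448.
T(719)/T(434) = exp(τ_B − τ_A) = exp(0.3857) = 1.4707.

1.47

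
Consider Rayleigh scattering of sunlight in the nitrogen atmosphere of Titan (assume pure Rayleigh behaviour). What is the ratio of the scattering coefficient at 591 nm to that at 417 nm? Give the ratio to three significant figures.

0.248

Rayleigh scattering ∝ λ⁻⁴, so the ratio of coefficients is the inverse fourth power of the wavelength ratio.
σ(591)/σ(417) = (417/591)⁴ = (0.7056)⁴ = 0.2479.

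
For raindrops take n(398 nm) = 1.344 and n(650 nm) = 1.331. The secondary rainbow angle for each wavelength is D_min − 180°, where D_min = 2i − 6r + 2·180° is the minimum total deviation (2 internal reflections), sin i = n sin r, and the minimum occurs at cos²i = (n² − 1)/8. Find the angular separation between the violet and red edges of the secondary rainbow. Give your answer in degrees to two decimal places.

At 398 nm (n = 1.344): cos²i = 0.10079 → i = 71.490°, r = 44.874°, D_min = 233.733°, rainbow angle = 53.733°.
At 650 nm (n = 1.331): cos²i = 0.09645 → i = 71.907°, r = 45.575°, D_min = 230.365°, rainbow angle = 50.365°.
Angular width = |53.733° − 50.365°| = 3.368°.

3.37°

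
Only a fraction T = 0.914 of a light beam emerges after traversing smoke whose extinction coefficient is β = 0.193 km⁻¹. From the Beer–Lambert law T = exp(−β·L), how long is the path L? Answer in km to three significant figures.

0.466 km

Beer–Lambert: T = exp(−βL) ⇒ L = −ln(T)/β = −ln(0.914)/0.193 = 0.0899/0.193 = 0.4659 km.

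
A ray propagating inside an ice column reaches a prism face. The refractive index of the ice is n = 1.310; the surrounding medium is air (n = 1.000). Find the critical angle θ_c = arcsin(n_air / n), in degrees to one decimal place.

49.8°

sin θ_c = n_air / n = 1.000 / 1.310 = 0.7634.
θ_c = arcsin(0.7634) = 49.76°.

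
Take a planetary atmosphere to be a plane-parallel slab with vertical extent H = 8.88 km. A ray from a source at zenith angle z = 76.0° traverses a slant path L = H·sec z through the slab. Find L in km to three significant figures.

36.7 km

sec z = 1/cos 76.0° = 4.1336.
L = 8.88 × 4.1336 = 36.706 km.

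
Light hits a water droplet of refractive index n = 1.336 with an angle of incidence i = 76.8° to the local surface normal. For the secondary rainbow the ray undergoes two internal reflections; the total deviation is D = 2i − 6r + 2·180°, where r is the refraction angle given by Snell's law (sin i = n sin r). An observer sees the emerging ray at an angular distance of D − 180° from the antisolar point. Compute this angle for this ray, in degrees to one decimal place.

sin r = sin 76.8° / 1.336 = 0.9736/1.336 = 0.7287; r = 46.78°.
D = 2·76.8° − 6·46.78° + 2·180° = 153.60° − 280.68° + 360° = 232.92°.
Angle from antisolar point = D − 180° = 52.92°.

52.9°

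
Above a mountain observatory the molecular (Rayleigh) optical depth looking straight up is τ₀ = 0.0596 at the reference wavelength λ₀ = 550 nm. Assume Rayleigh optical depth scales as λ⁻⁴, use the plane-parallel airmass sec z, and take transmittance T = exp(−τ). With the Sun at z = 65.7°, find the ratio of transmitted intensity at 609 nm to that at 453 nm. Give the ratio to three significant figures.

Airmass: sec 65.7° = 2.4300.
τ(609 nm) = 0.0596 × (550/609)⁴ × 2.4300 = 0.0596 × 0.6652 × 2.4300 = 0.0963.
τ(453 nm) = 0.0596 × (550/453)⁴ × 2.4300 = 0.0596 × 2.1730 × 2.4300 = 0.3147.
T(609)/T(453) = exp(τ_B − τ_A) = exp(0.2184) = 1.2440.

1.24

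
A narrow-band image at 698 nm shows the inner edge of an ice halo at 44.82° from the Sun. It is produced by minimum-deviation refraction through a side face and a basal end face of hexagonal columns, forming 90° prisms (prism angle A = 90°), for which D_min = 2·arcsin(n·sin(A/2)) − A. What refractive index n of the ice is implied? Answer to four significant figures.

1.306

Rearranging: n = sin((D_min + A)/2) / sin(A/2).
(D_min + A)/2 = (44.82° + 90°)/2 = 67.410°.
n = sin 67.410° / sin 45° = 0.9233 / 0.7071 = 1.3057.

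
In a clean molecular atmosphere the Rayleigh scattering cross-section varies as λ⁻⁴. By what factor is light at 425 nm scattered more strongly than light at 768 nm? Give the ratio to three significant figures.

10.7

Rayleigh scattering ∝ λ⁻⁴, so the ratio of coefficients is the inverse fourth power of the wavelength ratio.
σ(425)/σ(768) = (768/425)⁴ = (1.8071)⁴ = 10.66.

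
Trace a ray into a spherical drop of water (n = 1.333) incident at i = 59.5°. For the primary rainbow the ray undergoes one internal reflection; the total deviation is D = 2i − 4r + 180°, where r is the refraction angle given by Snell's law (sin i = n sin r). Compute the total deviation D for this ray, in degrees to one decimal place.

sin r = sin 59.5° / 1.333 = 0.8616/1.333 = 0.6464; r = 40.27°.
D = 2·59.5° − 4·40.27° + 180° = 119.00° − 161.08° + 180° = 137.92°.

137.9°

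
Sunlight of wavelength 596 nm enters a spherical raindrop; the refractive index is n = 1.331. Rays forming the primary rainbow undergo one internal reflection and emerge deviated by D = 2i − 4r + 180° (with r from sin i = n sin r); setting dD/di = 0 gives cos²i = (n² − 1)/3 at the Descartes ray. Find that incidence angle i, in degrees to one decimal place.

59.5°

cos²i = (1.331² − 1)/3 = (1.77156 − 1)/3 = 0.25719.
cos i = 0.50714, so i = 59.527°.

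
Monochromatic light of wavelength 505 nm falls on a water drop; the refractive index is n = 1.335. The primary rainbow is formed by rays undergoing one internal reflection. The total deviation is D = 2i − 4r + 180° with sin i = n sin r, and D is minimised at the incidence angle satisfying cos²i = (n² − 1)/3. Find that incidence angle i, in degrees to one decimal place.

59.3°

cos²i = (1.335² − 1)/3 = (1.78222 − 1)/3 = 0.26074.
cos i = 0.51063, so i = 59.294°.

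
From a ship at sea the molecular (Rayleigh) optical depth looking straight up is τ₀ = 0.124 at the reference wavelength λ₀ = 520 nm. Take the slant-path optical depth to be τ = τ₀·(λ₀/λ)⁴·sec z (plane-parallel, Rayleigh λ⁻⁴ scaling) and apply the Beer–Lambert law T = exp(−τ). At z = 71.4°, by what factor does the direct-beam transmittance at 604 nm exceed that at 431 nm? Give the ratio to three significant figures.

Airmass: sec 71.4° = 3.1352.
τ(604 nm) = 0.124 × (520/604)⁴ × 3.1352 = 0.124 × 0.5494 × 3.1352 = 0.2136.
τ(431 nm) = 0.124 × (520/431)⁴ × 3.1352 = 0.124 × 2.1189 × 3.1352 = 0.8237.
T(604)/T(431) = exp(τ_B − τ_A) = exp(0.6102) = 1.8407.

1.84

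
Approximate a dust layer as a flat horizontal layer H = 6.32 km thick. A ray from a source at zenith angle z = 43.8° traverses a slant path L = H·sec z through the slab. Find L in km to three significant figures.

sec z = 1/cos 43.8° = 1.3855.
L = 6.32 × 1.3855 = 8.756 km.

8.76 km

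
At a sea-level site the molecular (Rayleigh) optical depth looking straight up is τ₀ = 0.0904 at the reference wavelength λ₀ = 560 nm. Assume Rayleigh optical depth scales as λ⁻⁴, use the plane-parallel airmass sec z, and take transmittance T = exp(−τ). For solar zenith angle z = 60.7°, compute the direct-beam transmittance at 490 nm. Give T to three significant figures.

sec 60.7° = 2.0434.
τ = 0.0904 × (560/490)⁴ × 2.0434 = 0.0904 × 1.7060 × 2.0434 = 0.3151.
T = exp(−0.3151) = 0.7297.

0.730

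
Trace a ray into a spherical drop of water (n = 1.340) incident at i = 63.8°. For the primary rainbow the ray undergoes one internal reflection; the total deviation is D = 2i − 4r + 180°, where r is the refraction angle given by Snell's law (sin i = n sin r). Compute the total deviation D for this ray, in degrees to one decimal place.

sin r = sin 63.8° / 1.340 = 0.8973/1.340 = 0.6696; r = 42.04°.
D = 2·63.8° − 4·42.04° + 180° = 127.60° − 168.14° + 180° = 139.46°.

139.5°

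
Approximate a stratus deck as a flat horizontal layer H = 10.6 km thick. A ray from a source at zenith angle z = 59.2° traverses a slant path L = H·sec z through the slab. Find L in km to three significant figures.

sec z = 1/cos 59.2° = 1.9530.
L = 10.6 × 1.9530 = 20.701 km.

20.7 km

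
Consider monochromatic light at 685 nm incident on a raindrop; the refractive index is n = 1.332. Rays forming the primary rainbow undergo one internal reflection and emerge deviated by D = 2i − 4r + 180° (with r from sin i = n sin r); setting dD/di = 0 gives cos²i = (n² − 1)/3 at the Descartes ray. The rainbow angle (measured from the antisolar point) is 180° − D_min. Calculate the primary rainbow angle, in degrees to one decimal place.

42.2°

cos²i = (1.77422 − 1)/3 = 0.25807; i = arccos(0.50801) = 59.469°.
sin r = sin 59.469°/1.332 = 0.64666; r = 40.290°.
D_min = 2·59.469° − 4·40.290° + 180° = 137.776°.
Rainbow angle = 180° − D_min = 42.224°.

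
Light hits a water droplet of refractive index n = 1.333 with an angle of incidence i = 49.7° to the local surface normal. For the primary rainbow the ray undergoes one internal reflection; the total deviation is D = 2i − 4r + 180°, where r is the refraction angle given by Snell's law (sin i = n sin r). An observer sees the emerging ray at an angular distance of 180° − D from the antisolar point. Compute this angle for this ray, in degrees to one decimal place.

sin r = sin 49.7° / 1.333 = 0.7627/1.333 = 0.5721; r = 34.90°.
D = 2·49.7° − 4·34.90° + 180° = 99.40° − 139.60° + 180° = 139.80°.
Angle from antisolar point = 180° − D = 40.20°.

40.2°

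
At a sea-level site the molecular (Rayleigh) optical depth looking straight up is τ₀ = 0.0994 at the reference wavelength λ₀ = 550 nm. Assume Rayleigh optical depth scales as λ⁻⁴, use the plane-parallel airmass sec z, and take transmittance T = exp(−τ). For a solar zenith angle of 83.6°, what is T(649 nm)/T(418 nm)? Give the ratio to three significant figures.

9.14

Airmass: sec 83.6° = 8.9711.
τ(649 nm) = 0.0994 × (550/649)⁴ × 8.9711 = 0.0994 × 0.5158 × 8.9711 = 0.4599.
τ(418 nm) = 0.0994 × (550/418)⁴ × 8.9711 = 0.0994 × 2.9974 × 8.9711 = 2.6729.
T(649)/T(418) = exp(τ_B − τ_A) = exp(2.2129) = 9.1425.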